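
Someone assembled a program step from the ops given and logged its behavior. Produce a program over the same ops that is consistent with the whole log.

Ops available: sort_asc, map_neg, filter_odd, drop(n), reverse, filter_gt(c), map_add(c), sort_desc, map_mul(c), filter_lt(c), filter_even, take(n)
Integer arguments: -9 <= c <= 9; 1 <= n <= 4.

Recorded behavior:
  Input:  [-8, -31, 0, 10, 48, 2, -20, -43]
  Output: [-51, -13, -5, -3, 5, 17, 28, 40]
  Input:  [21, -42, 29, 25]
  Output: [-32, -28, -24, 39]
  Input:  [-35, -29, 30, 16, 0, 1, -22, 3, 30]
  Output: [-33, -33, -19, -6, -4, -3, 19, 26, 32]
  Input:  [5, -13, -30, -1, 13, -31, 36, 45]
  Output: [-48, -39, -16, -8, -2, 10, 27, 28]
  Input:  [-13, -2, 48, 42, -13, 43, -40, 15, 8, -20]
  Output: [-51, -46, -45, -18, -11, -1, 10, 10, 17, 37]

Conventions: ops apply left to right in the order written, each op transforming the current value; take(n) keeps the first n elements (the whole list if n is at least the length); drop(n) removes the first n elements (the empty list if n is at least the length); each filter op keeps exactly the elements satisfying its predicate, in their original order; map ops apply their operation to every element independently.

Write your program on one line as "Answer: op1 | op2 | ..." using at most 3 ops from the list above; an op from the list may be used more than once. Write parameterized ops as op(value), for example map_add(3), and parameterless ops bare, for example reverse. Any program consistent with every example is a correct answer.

sort_desc | map_neg | map_add(-3)

Check, running the answer program on each example:
  [-8, -31, 0, 10, 48, 2, -20, -43] -> [48, 10, 2, 0, -8, -20, -31, -43] -> [-48, -10, -2, 0, 8, 20, 31, 43] -> [-51, -13, -5, -3, 5, 17, 28, 40]
  [21, -42, 29, 25] -> [29, 25, 21, -42] -> [-29, -25, -21, 42] -> [-32, -28, -24, 39]
  [-35, -29, 30, 16, 0, 1, -22, 3, 30] -> [30, 30, 16, 3, 1, 0, -22, -29, -35] -> [-30, -30, -16, -3, -1, 0, 22, 29, 35] -> [-33, -33, -19, -6, -4, -3, 19, 26, 32]
  [5, -13, -30, -1, 13, -31, 36, 45] -> [45, 36, 13, 5, -1, -13, -30, -31] -> [-45, -36, -13, -5, 1, 13, 30, 31] -> [-48, -39, -16, -8, -2, 10, 27, 28]
  [-13, -2, 48, 42, -13, 43, -40, 15, 8, -20] -> [48, 43, 42, 15, 8, -2, -13, -13, -20, -40] -> [-48, -43, -42, -15, -8, 2, 13, 13, 20, 40] -> [-51, -46, -45, -18, -11, -1, 10, 10, 17, 37]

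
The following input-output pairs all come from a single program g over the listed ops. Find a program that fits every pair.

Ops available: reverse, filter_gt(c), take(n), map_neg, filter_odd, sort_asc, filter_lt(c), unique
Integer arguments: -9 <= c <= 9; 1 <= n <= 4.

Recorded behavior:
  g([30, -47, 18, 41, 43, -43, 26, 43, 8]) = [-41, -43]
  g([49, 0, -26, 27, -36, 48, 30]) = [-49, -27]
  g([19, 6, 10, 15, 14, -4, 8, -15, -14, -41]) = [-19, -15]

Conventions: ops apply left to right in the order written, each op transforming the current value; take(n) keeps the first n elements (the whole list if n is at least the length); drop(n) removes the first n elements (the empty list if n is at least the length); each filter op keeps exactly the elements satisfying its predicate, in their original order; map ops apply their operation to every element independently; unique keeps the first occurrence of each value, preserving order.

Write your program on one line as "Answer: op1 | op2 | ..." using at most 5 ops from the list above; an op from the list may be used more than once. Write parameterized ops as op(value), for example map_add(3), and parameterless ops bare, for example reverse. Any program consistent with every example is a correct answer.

filter_gt(5) | map_neg | unique | filter_odd

Check, running the answer program on each example:
  [30, -47, 18, 41, 43, -43, 26, 43, 8] -> [30, 18, 41, 43, 26, 43, 8] -> [-30, -18, -41, -43, -26, -43, -8] -> [-30, -18, -41, -43, -26, -8] -> [-41, -43]
  [49, 0, -26, 27, -36, 48, 30] -> [49, 27, 48, 30] -> [-49, -27, -48, -30] -> [-49, -27, -48, -30] -> [-49, -27]
  [19, 6, 10, 15, 14, -4, 8, -15, -14, -41] -> [19, 6, 10, 15, 14, 8] -> [-19, -6, -10, -15, -14, -8] -> [-19, -6, -10, -15, -14, -8] -> [-19, -15]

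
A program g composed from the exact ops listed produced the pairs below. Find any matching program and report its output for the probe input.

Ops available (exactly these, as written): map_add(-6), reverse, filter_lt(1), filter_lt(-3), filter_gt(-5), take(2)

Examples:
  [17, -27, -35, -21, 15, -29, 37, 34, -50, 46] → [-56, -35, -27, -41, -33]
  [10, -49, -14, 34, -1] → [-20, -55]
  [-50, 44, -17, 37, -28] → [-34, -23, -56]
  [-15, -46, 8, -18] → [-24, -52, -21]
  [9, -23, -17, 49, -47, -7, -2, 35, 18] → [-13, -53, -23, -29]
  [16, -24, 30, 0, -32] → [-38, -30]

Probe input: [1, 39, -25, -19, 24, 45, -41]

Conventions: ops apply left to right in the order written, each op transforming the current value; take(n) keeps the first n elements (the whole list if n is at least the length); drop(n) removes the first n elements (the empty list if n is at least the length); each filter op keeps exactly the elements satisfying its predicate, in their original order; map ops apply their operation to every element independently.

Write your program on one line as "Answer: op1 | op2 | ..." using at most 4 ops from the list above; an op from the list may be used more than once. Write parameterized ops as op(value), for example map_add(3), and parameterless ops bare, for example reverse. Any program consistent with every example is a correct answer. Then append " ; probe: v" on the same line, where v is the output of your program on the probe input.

filter_lt(-3) | map_add(-6) | reverse ; probe: [-47, -25, -31]

Check, running the answer program on each example:
  [17, -27, -35, -21, 15, -29, 37, 34, -50, 46] -> [-27, -35, -21, -29, -50] -> [-33, -41, -27, -35, -56] -> [-56, -35, -27, -41, -33]
  [10, -49, -14, 34, -1] -> [-49, -14] -> [-55, -20] -> [-20, -55]
  [-50, 44, -17, 37, -28] -> [-50, -17, -28] -> [-56, -23, -34] -> [-34, -23, -56]
  [-15, -46, 8, -18] -> [-15, -46, -18] -> [-21, -52, -24] -> [-24, -52, -21]
  [9, -23, -17, 49, -47, -7, -2, 35, 18] -> [-23, -17, -47, -7] -> [-29, -23, -53, -13] -> [-13, -53, -23, -29]
  [16, -24, 30, 0, -32] -> [-24, -32] -> [-30, -38] -> [-38, -30]
  probe: [1, 39, -25, -19, 24, 45, -41] -> [-25, -19, -41] -> [-31, -25, -47] -> [-47, -25, -31]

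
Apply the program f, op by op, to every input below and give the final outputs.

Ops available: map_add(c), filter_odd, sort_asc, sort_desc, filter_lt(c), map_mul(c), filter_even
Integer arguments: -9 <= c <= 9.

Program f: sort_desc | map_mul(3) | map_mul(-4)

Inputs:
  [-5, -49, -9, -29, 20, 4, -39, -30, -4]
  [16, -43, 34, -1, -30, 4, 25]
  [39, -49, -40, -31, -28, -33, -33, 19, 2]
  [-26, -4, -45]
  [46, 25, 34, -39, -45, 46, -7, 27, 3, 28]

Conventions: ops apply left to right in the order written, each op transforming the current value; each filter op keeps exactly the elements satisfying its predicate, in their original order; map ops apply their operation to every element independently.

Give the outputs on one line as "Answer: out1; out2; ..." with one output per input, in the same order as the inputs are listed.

[-240, -48, 48, 60, 108, 348, 360, 468, 588]; [-408, -300, -192, -48, 12, 360, 516]; [-468, -228, -24, 336, 372, 396, 396, 480, 588]; [48, 312, 540]; [-552, -552, -408, -336, -324, -300, -36, 84, 468, 540]

Execution, op by op:
  [-5, -49, -9, -29, 20, 4, -39, -30, -4] -> [20, 4, -4, -5, -9, -29, -30, -39, -49] -> [60, 12, -12, -15, -27, -87, -90, -117, -147] -> [-240, -48, 48, 60, 108, 348, 360, 468, 588]
  [16, -43, 34, -1, -30, 4, 25] -> [34, 25, 16, 4, -1, -30, -43] -> [102, 75, 48, 12, -3, -90, -129] -> [-408, -300, -192, -48, 12, 360, 516]
  [39, -49, -40, -31, -28, -33, -33, 19, 2] -> [39, 19, 2, -28, -31, -33, -33, -40, -49] -> [117, 57, 6, -84, -93, -99, -99, -120, -147] -> [-468, -228, -24, 336, 372, 396, 396, 480, 588]
  [-26, -4, -45] -> [-4, -26, -45] -> [-12, -78, -135] -> [48, 312, 540]
  [46, 25, 34, -39, -45, 46, -7, 27, 3, 28] -> [46, 46, 34, 28, 27, 25, 3, -7, -39, -45] -> [138, 138, 102, 84, 81, 75, 9, -21, -117, -135] -> [-552, -552, -408, -336, -324, -300, -36, 84, 468, 540]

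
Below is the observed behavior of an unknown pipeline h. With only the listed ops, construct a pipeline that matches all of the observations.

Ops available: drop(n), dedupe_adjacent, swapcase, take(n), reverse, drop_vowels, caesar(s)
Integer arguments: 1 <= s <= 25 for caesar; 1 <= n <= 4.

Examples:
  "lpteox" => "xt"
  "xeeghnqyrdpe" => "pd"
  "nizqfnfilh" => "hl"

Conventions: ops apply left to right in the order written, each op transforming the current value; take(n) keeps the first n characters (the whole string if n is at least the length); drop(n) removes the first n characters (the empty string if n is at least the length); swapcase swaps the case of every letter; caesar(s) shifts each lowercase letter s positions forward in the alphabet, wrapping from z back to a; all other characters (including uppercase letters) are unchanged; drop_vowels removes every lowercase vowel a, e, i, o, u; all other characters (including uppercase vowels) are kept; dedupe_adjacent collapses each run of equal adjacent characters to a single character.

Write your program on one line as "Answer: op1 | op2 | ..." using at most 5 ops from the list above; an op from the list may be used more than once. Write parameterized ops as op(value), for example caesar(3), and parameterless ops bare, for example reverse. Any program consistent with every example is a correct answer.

reverse | dedupe_adjacent | drop_vowels | take(2)

Check, running the answer program on each example:
  "lpteox" -> "xoetpl" -> "xoetpl" -> "xtpl" -> "xt"
  "xeeghnqyrdpe" -> "epdryqnhgeex" -> "epdryqnhgex" -> "pdryqnhgx" -> "pd"
  "nizqfnfilh" -> "hlifnfqzin" -> "hlifnfqzin" -> "hlfnfqzn" -> "hl"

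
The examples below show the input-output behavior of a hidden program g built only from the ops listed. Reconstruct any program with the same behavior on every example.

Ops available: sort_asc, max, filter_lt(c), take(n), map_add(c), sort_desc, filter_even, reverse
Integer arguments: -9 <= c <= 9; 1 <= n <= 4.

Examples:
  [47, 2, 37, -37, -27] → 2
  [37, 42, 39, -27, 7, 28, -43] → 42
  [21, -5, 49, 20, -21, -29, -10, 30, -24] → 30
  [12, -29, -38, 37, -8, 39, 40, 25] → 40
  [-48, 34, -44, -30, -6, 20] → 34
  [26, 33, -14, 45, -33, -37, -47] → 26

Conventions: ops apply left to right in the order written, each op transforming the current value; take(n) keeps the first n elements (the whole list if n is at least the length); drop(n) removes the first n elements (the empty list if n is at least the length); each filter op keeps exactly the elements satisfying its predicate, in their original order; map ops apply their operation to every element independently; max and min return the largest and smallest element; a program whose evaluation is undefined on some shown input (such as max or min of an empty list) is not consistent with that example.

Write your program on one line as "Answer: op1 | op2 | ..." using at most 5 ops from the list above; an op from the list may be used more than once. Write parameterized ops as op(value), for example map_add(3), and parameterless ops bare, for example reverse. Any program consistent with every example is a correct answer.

reverse | sort_asc | filter_even | max

Check, running the answer program on each example:
  [47, 2, 37, -37, -27] -> [-27, -37, 37, 2, 47] -> [-37, -27, 2, 37, 47] -> [2] -> 2
  [37, 42, 39, -27, 7, 28, -43] -> [-43, 28, 7, -27, 39, 42, 37] -> [-43, -27, 7, 28, 37, 39, 42] -> [28, 42] -> 42
  [21, -5, 49, 20, -21, -29, -10, 30, -24] -> [-24, 30, -10, -29, -21, 20, 49, -5, 21] -> [-29, -24, -21, -10, -5, 20, 21, 30, 49] -> [-24, -10, 20, 30] -> 30
  [12, -29, -38, 37, -8, 39, 40, 25] -> [25, 40, 39, -8, 37, -38, -29, 12] -> [-38, -29, -8, 12, 25, 37, 39, 40] -> [-38, -8, 12, 40] -> 40
  [-48, 34, -44, -30, -6, 20] -> [20, -6, -30, -44, 34, -48] -> [-48, -44, -30, -6, 20, 34] -> [-48, -44, -30, -6, 20, 34] -> 34
  [26, 33, -14, 45, -33, -37, -47] -> [-47, -37, -33, 45, -14, 33, 26] -> [-47, -37, -33, -14, 26, 33, 45] -> [-14, 26] -> 26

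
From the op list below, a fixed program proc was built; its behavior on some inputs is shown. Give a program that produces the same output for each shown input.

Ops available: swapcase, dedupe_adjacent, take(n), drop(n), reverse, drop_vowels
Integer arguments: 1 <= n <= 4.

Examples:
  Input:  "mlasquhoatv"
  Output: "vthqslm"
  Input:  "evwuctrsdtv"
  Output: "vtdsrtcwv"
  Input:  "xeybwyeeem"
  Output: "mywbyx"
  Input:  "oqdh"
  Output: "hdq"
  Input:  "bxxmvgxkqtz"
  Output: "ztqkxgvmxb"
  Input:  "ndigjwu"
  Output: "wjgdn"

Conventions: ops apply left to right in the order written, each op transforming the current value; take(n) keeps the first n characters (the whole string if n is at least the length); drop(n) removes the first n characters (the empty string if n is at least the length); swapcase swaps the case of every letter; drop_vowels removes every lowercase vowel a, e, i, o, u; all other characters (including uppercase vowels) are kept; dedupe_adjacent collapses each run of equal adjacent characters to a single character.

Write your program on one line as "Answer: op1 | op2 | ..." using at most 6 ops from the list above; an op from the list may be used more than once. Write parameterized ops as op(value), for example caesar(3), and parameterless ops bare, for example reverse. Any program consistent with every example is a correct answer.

drop_vowels | swapcase | reverse | swapcase | dedupe_adjacent

Check, running the answer program on each example:
  "mlasquhoatv" -> "mlsqhtv" -> "MLSQHTV" -> "VTHQSLM" -> "vthqslm" -> "vthqslm"
  "evwuctrsdtv" -> "vwctrsdtv" -> "VWCTRSDTV" -> "VTDSRTCWV" -> "vtdsrtcwv" -> "vtdsrtcwv"
  "xeybwyeeem" -> "xybwym" -> "XYBWYM" -> "MYWBYX" -> "mywbyx" -> "mywbyx"
  "oqdh" -> "qdh" -> "QDH" -> "HDQ" -> "hdq" -> "hdq"
  "bxxmvgxkqtz" -> "bxxmvgxkqtz" -> "BXXMVGXKQTZ" -> "ZTQKXGVMXXB" -> "ztqkxgvmxxb" -> "ztqkxgvmxb"
  "ndigjwu" -> "ndgjw" -> "NDGJW" -> "WJGDN" -> "wjgdn" -> "wjgdn"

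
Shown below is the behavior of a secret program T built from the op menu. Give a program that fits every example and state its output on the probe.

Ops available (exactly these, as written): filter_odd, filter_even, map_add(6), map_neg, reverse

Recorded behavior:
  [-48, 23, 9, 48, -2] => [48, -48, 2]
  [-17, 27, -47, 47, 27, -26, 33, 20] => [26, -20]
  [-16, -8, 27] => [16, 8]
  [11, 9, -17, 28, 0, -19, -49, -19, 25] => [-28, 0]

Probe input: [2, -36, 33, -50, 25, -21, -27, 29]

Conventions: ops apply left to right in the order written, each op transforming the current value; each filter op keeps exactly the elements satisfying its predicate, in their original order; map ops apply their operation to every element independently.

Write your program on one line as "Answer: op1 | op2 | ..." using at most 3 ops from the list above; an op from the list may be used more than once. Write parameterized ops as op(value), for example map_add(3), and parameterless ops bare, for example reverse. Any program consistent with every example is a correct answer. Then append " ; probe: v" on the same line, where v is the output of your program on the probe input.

filter_even | map_neg ; probe: [-2, 36, 50]

Check, running the answer program on each example:
  [-48, 23, 9, 48, -2] -> [-48, 48, -2] -> [48, -48, 2]
  [-17, 27, -47, 47, 27, -26, 33, 20] -> [-26, 20] -> [26, -20]
  [-16, -8, 27] -> [-16, -8] -> [16, 8]
  [11, 9, -17, 28, 0, -19, -49, -19, 25] -> [28, 0] -> [-28, 0]
  probe: [2, -36, 33, -50, 25, -21, -27, 29] -> [2, -36, -50] -> [-2, 36, 50]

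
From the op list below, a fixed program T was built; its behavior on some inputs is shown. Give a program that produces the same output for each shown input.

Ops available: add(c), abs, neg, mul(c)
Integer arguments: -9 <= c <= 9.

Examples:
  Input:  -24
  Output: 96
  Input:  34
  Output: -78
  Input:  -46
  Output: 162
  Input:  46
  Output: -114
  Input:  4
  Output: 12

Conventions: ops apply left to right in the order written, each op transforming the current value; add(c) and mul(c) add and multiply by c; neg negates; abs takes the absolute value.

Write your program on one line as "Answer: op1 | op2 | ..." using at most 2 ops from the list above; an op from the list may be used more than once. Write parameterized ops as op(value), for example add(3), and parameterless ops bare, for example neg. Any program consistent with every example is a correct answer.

add(-8) | mul(-3)

Check, running the answer program on each example:
  -24 -> -32 -> 96
  34 -> 26 -> -78
  -46 -> -54 -> 162
  46 -> 38 -> -114
  4 -> -4 -> 12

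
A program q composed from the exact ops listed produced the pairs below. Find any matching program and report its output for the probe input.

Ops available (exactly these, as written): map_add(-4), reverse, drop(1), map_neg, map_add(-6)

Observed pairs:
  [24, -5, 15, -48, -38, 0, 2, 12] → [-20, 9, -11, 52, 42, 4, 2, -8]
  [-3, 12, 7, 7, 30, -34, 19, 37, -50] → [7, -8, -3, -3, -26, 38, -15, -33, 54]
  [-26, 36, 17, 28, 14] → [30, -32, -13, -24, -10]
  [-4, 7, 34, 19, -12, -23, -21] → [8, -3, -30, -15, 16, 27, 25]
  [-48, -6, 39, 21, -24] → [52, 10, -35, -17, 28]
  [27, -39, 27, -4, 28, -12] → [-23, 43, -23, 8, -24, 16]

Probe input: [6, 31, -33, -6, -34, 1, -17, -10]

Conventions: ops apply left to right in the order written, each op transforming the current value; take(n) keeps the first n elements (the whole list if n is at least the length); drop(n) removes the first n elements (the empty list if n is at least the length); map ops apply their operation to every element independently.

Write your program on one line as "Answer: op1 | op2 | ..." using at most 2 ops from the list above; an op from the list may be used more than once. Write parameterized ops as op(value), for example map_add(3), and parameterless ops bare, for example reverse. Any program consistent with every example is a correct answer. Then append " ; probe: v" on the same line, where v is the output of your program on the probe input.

map_add(-4) | map_neg ; probe: [-2, -27, 37, 10, 38, 3, 21, 14]

Check, running the answer program on each example:
  [24, -5, 15, -48, -38, 0, 2, 12] -> [20, -9, 11, -52, -42, -4, -2, 8] -> [-20, 9, -11, 52, 42, 4, 2, -8]
  [-3, 12, 7, 7, 30, -34, 19, 37, -50] -> [-7, 8, 3, 3, 26, -38, 15, 33, -54] -> [7, -8, -3, -3, -26, 38, -15, -33, 54]
  [-26, 36, 17, 28, 14] -> [-30, 32, 13, 24, 10] -> [30, -32, -13, -24, -10]
  [-4, 7, 34, 19, -12, -23, -21] -> [-8, 3, 30, 15, -16, -27, -25] -> [8, -3, -30, -15, 16, 27, 25]
  [-48, -6, 39, 21, -24] -> [-52, -10, 35, 17, -28] -> [52, 10, -35, -17, 28]
  [27, -39, 27, -4, 28, -12] -> [23, -43, 23, -8, 24, -16] -> [-23, 43, -23, 8, -24, 16]
  probe: [6, 31, -33, -6, -34, 1, -17, -10] -> [2, 27, -37, -10, -38, -3, -21, -14] -> [-2, -27, 37, 10, 38, 3, 21, 14]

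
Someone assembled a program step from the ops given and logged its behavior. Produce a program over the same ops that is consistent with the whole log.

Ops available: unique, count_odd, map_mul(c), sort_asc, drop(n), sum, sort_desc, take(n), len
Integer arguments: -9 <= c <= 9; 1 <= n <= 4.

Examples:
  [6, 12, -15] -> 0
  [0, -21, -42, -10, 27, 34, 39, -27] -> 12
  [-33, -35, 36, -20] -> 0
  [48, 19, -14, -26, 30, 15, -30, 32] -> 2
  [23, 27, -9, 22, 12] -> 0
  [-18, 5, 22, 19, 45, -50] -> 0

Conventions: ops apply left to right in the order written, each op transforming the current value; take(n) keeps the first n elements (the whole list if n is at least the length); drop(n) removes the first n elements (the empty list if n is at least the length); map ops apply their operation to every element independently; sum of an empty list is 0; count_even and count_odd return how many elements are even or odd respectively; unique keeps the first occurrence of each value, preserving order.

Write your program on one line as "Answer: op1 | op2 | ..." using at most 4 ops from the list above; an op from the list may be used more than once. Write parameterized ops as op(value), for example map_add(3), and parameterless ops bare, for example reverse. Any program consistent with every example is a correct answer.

drop(3) | drop(3) | sort_asc | sum

Check, running the answer program on each example:
  [6, 12, -15] -> [] -> [] -> [] -> 0
  [0, -21, -42, -10, 27, 34, 39, -27] -> [-10, 27, 34, 39, -27] -> [39, -27] -> [-27, 39] -> 12
  [-33, -35, 36, -20] -> [-20] -> [] -> [] -> 0
  [48, 19, -14, -26, 30, 15, -30, 32] -> [-26, 30, 15, -30, 32] -> [-30, 32] -> [-30, 32] -> 2
  [23, 27, -9, 22, 12] -> [22, 12] -> [] -> [] -> 0
  [-18, 5, 22, 19, 45, -50] -> [19, 45, -50] -> [] -> [] -> 0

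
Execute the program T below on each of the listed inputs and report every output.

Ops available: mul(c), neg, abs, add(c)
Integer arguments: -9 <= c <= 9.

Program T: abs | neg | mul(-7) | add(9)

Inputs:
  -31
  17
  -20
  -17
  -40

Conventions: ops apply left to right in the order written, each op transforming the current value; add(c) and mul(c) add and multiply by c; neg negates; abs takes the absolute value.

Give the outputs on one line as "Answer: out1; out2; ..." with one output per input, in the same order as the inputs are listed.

Execution, op by op:
  -31 -> 31 -> -31 -> 217 -> 226
  17 -> 17 -> -17 -> 119 -> 128
  -20 -> 20 -> -20 -> 140 -> 149
  -17 -> 17 -> -17 -> 119 -> 128
  -40 -> 40 -> -40 -> 280 -> 289

226; 128; 149; 128; 289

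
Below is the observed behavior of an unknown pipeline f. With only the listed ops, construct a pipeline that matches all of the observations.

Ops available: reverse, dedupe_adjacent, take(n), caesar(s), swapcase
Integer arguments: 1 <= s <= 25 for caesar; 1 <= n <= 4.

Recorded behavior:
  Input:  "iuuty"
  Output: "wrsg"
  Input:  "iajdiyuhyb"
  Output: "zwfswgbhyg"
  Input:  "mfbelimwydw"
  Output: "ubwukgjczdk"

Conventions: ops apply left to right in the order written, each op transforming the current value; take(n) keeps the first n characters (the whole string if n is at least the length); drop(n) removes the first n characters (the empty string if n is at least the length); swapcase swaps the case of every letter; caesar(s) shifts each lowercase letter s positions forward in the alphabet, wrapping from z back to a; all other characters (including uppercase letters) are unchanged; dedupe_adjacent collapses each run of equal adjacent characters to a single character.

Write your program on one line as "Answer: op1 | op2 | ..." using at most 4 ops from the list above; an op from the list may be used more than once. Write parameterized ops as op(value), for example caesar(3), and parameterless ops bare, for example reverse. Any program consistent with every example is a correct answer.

reverse | caesar(24) | dedupe_adjacent

Check, running the answer program on each example:
  "iuuty" -> "ytuui" -> "wrssg" -> "wrsg"
  "iajdiyuhyb" -> "byhuyidjai" -> "zwfswgbhyg" -> "zwfswgbhyg"
  "mfbelimwydw" -> "wdywmilebfm" -> "ubwukgjczdk" -> "ubwukgjczdk"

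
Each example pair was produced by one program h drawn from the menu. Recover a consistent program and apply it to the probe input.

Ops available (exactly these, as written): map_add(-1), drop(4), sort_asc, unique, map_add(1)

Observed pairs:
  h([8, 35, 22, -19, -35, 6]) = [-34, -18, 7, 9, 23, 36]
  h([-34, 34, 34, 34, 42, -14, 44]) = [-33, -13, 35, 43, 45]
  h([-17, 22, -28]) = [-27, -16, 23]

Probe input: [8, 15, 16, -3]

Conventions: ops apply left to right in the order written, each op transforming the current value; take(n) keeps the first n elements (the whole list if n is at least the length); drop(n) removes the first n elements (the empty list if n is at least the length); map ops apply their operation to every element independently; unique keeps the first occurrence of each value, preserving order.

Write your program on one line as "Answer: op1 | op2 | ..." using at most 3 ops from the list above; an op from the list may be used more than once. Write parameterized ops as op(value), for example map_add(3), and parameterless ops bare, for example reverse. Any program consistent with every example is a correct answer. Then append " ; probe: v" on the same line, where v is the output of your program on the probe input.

map_add(1) | unique | sort_asc ; probe: [-2, 9, 16, 17]

Check, running the answer program on each example:
  [8, 35, 22, -19, -35, 6] -> [9, 36, 23, -18, -34, 7] -> [9, 36, 23, -18, -34, 7] -> [-34, -18, 7, 9, 23, 36]
  [-34, 34, 34, 34, 42, -14, 44] -> [-33, 35, 35, 35, 43, -13, 45] -> [-33, 35, 43, -13, 45] -> [-33, -13, 35, 43, 45]
  [-17, 22, -28] -> [-16, 23, -27] -> [-16, 23, -27] -> [-27, -16, 23]
  probe: [8, 15, 16, -3] -> [9, 16, 17, -2] -> [9, 16, 17, -2] -> [-2, 9, 16, 17]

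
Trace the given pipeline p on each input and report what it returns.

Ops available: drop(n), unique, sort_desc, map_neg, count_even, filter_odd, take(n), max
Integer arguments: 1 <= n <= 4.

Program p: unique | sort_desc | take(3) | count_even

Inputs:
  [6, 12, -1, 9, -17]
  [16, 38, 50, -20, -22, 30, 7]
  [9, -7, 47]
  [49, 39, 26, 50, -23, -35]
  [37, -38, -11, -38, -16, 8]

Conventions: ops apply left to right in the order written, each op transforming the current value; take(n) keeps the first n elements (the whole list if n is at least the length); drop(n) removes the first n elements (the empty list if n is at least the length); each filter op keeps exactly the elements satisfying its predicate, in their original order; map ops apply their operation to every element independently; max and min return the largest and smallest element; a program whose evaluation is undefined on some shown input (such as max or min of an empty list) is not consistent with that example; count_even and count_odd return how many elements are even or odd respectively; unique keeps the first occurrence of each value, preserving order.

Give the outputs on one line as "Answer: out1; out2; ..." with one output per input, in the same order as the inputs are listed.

Execution, op by op:
  [6, 12, -1, 9, -17] -> [6, 12, -1, 9, -17] -> [12, 9, 6, -1, -17] -> [12, 9, 6] -> 2
  [16, 38, 50, -20, -22, 30, 7] -> [16, 38, 50, -20, -22, 30, 7] -> [50, 38, 30, 16, 7, -20, -22] -> [50, 38, 30] -> 3
  [9, -7, 47] -> [9, -7, 47] -> [47, 9, -7] -> [47, 9, -7] -> 0
  [49, 39, 26, 50, -23, -35] -> [49, 39, 26, 50, -23, -35] -> [50, 49, 39, 26, -23, -35] -> [50, 49, 39] -> 1
  [37, -38, -11, -38, -16, 8] -> [37, -38, -11, -16, 8] -> [37, 8, -11, -16, -38] -> [37, 8, -11] -> 1

2; 3; 0; 1; 1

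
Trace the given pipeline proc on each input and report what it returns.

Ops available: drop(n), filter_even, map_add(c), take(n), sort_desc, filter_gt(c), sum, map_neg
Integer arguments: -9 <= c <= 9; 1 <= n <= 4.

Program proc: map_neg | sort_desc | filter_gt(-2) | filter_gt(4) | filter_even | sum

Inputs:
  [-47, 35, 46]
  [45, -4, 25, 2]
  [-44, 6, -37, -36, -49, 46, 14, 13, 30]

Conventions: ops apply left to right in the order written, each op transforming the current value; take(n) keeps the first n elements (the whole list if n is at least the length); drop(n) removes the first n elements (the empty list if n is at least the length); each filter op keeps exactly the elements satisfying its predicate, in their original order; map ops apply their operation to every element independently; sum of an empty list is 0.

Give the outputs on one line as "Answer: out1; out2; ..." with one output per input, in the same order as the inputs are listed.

Execution, op by op:
  [-47, 35, 46] -> [47, -35, -46] -> [47, -35, -46] -> [47] -> [47] -> [] -> 0
  [45, -4, 25, 2] -> [-45, 4, -25, -2] -> [4, -2, -25, -45] -> [4] -> [] -> [] -> 0
  [-44, 6, -37, -36, -49, 46, 14, 13, 30] -> [44, -6, 37, 36, 49, -46, -14, -13, -30] -> [49, 44, 37, 36, -6, -13, -14, -30, -46] -> [49, 44, 37, 36] -> [49, 44, 37, 36] -> [44, 36] -> 80

0; 0; 80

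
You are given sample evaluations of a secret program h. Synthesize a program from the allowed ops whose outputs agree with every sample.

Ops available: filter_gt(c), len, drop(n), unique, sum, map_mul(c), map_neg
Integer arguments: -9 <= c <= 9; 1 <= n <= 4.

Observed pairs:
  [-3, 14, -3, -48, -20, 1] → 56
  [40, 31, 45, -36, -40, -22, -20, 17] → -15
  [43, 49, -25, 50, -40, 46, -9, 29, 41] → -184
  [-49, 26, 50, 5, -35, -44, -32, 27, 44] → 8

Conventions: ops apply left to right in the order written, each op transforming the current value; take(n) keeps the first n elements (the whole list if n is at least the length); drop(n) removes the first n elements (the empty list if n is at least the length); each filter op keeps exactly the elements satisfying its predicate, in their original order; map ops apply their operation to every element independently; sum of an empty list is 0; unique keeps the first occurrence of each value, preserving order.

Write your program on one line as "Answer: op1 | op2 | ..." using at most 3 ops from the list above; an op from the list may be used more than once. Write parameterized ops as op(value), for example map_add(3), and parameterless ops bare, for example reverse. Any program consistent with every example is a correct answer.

unique | map_neg | sum

Check, running the answer program on each example:
  [-3, 14, -3, -48, -20, 1] -> [-3, 14, -48, -20, 1] -> [3, -14, 48, 20, -1] -> 56
  [40, 31, 45, -36, -40, -22, -20, 17] -> [40, 31, 45, -36, -40, -22, -20, 17] -> [-40, -31, -45, 36, 40, 22, 20, -17] -> -15
  [43, 49, -25, 50, -40, 46, -9, 29, 41] -> [43, 49, -25, 50, -40, 46, -9, 29, 41] -> [-43, -49, 25, -50, 40, -46, 9, -29, -41] -> -184
  [-49, 26, 50, 5, -35, -44, -32, 27, 44] -> [-49, 26, 50, 5, -35, -44, -32, 27, 44] -> [49, -26, -50, -5, 35, 44, 32, -27, -44] -> 8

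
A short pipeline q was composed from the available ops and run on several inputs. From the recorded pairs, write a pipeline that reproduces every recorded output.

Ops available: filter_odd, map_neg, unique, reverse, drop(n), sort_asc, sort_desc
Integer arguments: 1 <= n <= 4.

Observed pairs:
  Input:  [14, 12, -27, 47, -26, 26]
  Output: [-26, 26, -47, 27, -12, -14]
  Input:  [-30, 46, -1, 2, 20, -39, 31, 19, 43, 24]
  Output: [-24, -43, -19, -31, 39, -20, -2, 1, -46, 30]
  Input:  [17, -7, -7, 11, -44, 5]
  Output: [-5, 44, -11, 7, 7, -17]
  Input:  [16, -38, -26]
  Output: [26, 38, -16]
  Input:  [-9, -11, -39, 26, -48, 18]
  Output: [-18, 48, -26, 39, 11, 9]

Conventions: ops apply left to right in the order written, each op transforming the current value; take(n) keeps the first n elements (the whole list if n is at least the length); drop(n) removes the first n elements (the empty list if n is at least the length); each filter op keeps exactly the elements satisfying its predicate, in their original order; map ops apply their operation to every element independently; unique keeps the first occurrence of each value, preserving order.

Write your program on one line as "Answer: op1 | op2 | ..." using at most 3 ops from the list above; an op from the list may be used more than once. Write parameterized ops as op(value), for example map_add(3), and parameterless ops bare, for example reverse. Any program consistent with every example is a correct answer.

map_neg | reverse

Check, running the answer program on each example:
  [14, 12, -27, 47, -26, 26] -> [-14, -12, 27, -47, 26, -26] -> [-26, 26, -47, 27, -12, -14]
  [-30, 46, -1, 2, 20, -39, 31, 19, 43, 24] -> [30, -46, 1, -2, -20, 39, -31, -19, -43, -24] -> [-24, -43, -19, -31, 39, -20, -2, 1, -46, 30]
  [17, -7, -7, 11, -44, 5] -> [-17, 7, 7, -11, 44, -5] -> [-5, 44, -11, 7, 7, -17]
  [16, -38, -26] -> [-16, 38, 26] -> [26, 38, -16]
  [-9, -11, -39, 26, -48, 18] -> [9, 11, 39, -26, 48, -18] -> [-18, 48, -26, 39, 11, 9]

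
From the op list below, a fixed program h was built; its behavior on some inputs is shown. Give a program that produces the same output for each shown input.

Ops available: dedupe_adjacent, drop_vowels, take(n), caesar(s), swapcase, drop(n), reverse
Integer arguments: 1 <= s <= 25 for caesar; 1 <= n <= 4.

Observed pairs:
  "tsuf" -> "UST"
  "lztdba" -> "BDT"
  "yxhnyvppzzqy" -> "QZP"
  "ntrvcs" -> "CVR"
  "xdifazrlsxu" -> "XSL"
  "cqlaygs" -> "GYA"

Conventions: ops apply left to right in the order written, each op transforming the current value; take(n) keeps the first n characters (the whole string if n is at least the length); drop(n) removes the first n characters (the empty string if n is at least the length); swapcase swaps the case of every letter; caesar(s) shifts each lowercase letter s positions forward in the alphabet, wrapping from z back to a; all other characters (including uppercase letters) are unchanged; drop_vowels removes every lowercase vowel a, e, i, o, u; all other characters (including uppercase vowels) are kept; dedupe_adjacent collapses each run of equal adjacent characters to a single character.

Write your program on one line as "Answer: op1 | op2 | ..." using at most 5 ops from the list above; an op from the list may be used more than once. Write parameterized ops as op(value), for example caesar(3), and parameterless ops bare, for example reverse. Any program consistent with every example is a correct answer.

swapcase | dedupe_adjacent | reverse | drop(1) | take(3)

Check, running the answer program on each example:
  "tsuf" -> "TSUF" -> "TSUF" -> "FUST" -> "UST" -> "UST"
  "lztdba" -> "LZTDBA" -> "LZTDBA" -> "ABDTZL" -> "BDTZL" -> "BDT"
  "yxhnyvppzzqy" -> "YXHNYVPPZZQY" -> "YXHNYVPZQY" -> "YQZPVYNHXY" -> "QZPVYNHXY" -> "QZP"
  "ntrvcs" -> "NTRVCS" -> "NTRVCS" -> "SCVRTN" -> "CVRTN" -> "CVR"
  "xdifazrlsxu" -> "XDIFAZRLSXU" -> "XDIFAZRLSXU" -> "UXSLRZAFIDX" -> "XSLRZAFIDX" -> "XSL"
  "cqlaygs" -> "CQLAYGS" -> "CQLAYGS" -> "SGYALQC" -> "GYALQC" -> "GYA"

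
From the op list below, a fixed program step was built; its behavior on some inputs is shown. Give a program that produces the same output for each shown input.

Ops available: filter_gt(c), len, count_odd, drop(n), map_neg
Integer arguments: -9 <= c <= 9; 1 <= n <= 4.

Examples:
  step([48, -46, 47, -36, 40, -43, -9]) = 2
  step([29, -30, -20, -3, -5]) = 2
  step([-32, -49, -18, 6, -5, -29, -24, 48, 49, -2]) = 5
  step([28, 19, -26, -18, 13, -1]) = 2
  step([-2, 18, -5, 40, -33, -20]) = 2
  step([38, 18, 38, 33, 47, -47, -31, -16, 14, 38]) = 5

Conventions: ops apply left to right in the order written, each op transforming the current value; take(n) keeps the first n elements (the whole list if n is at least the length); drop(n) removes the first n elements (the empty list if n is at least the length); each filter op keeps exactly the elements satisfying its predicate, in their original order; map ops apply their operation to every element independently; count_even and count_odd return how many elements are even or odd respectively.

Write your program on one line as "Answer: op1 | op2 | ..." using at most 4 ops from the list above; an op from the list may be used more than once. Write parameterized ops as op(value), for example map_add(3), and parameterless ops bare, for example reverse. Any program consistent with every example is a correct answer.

drop(2) | filter_gt(-6) | len

Check, running the answer program on each example:
  [48, -46, 47, -36, 40, -43, -9] -> [47, -36, 40, -43, -9] -> [47, 40] -> 2
  [29, -30, -20, -3, -5] -> [-20, -3, -5] -> [-3, -5] -> 2
  [-32, -49, -18, 6, -5, -29, -24, 48, 49, -2] -> [-18, 6, -5, -29, -24, 48, 49, -2] -> [6, -5, 48, 49, -2] -> 5
  [28, 19, -26, -18, 13, -1] -> [-26, -18, 13, -1] -> [13, -1] -> 2
  [-2, 18, -5, 40, -33, -20] -> [-5, 40, -33, -20] -> [-5, 40] -> 2
  [38, 18, 38, 33, 47, -47, -31, -16, 14, 38] -> [38, 33, 47, -47, -31, -16, 14, 38] -> [38, 33, 47, 14, 38] -> 5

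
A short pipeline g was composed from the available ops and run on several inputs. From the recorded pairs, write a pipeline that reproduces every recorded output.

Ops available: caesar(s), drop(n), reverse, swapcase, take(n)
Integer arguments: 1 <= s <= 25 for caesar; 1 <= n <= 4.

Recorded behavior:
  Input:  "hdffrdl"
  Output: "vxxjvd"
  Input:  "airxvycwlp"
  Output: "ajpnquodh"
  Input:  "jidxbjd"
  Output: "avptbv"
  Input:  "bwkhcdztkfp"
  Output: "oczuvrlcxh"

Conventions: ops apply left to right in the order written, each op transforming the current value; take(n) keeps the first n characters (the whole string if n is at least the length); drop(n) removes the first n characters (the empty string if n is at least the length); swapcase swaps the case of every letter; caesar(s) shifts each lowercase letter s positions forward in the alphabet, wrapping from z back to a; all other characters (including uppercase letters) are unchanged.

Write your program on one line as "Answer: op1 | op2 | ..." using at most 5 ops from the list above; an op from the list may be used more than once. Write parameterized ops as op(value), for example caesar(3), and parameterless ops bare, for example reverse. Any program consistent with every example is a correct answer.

caesar(16) | caesar(18) | drop(1) | caesar(10)

Check, running the answer program on each example:
  "hdffrdl" -> "xtvvhtb" -> "plnnzlt" -> "lnnzlt" -> "vxxjvd"
  "airxvycwlp" -> "qyhnlosmbf" -> "iqzfdgketx" -> "qzfdgketx" -> "ajpnquodh"
  "jidxbjd" -> "zytnrzt" -> "rqlfjrl" -> "qlfjrl" -> "avptbv"
  "bwkhcdztkfp" -> "rmaxstpjavf" -> "jespklhbsnx" -> "espklhbsnx" -> "oczuvrlcxh"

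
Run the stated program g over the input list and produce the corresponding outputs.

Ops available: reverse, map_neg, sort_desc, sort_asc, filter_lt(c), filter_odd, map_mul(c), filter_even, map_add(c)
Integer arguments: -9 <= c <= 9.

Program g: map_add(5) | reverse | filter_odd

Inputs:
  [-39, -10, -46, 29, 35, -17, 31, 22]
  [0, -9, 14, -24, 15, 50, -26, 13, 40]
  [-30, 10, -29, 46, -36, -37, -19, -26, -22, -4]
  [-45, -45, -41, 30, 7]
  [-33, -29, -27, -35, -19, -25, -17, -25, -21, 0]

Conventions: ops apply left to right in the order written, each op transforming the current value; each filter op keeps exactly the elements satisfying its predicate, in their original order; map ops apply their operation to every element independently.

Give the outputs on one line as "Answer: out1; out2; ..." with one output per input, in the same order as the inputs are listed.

Execution, op by op:
  [-39, -10, -46, 29, 35, -17, 31, 22] -> [-34, -5, -41, 34, 40, -12, 36, 27] -> [27, 36, -12, 40, 34, -41, -5, -34] -> [27, -41, -5]
  [0, -9, 14, -24, 15, 50, -26, 13, 40] -> [5, -4, 19, -19, 20, 55, -21, 18, 45] -> [45, 18, -21, 55, 20, -19, 19, -4, 5] -> [45, -21, 55, -19, 19, 5]
  [-30, 10, -29, 46, -36, -37, -19, -26, -22, -4] -> [-25, 15, -24, 51, -31, -32, -14, -21, -17, 1] -> [1, -17, -21, -14, -32, -31, 51, -24, 15, -25] -> [1, -17, -21, -31, 51, 15, -25]
  [-45, -45, -41, 30, 7] -> [-40, -40, -36, 35, 12] -> [12, 35, -36, -40, -40] -> [35]
  [-33, -29, -27, -35, -19, -25, -17, -25, -21, 0] -> [-28, -24, -22, -30, -14, -20, -12, -20, -16, 5] -> [5, -16, -20, -12, -20, -14, -30, -22, -24, -28] -> [5]

[27, -41, -5]; [45, -21, 55, -19, 19, 5]; [1, -17, -21, -31, 51, 15, -25]; [35]; [5]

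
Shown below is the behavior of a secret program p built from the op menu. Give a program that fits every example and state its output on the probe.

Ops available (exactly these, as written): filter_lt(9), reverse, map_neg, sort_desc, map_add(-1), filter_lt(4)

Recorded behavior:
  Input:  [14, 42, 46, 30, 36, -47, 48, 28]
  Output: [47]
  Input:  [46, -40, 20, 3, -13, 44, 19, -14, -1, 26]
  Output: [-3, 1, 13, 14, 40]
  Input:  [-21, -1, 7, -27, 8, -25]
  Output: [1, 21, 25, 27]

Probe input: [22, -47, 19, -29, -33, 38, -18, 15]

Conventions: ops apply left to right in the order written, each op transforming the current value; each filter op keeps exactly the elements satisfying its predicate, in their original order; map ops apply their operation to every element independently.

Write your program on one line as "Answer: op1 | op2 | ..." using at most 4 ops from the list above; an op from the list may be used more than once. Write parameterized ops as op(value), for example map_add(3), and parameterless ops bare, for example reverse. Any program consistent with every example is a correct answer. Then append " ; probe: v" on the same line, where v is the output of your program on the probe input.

sort_desc | filter_lt(4) | map_neg ; probe: [18, 29, 33, 47]

Check, running the answer program on each example:
  [14, 42, 46, 30, 36, -47, 48, 28] -> [48, 46, 42, 36, 30, 28, 14, -47] -> [-47] -> [47]
  [46, -40, 20, 3, -13, 44, 19, -14, -1, 26] -> [46, 44, 26, 20, 19, 3, -1, -13, -14, -40] -> [3, -1, -13, -14, -40] -> [-3, 1, 13, 14, 40]
  [-21, -1, 7, -27, 8, -25] -> [8, 7, -1, -21, -25, -27] -> [-1, -21, -25, -27] -> [1, 21, 25, 27]
  probe: [22, -47, 19, -29, -33, 38, -18, 15] -> [38, 22, 19, 15, -18, -29, -33, -47] -> [-18, -29, -33, -47] -> [18, 29, 33, 47]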